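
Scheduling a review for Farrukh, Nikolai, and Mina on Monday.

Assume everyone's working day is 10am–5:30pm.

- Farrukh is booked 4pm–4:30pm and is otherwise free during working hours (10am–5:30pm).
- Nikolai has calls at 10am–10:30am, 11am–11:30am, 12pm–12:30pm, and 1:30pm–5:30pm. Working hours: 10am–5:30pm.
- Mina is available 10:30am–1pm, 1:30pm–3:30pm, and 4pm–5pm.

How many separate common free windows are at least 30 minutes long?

Farrukh free within 10:00–17:30: 10:00–16:00, 16:30–17:30.
Nikolai free within 10:00–17:30: 10:30–11:00, 11:30–12:00, 12:30–13:30.
Farrukh ∩ Nikolai: 10:30–11:00, 11:30–12:00, 12:30–13:30.
Farrukh ∩ Nikolai ∩ Mina: 10:30–11:00, 11:30–12:00, 12:30–13:00.
Windows ≥ 30 min: 10:30–11:00, 11:30–12:00, 12:30–13:00.
That's 3 windows.

3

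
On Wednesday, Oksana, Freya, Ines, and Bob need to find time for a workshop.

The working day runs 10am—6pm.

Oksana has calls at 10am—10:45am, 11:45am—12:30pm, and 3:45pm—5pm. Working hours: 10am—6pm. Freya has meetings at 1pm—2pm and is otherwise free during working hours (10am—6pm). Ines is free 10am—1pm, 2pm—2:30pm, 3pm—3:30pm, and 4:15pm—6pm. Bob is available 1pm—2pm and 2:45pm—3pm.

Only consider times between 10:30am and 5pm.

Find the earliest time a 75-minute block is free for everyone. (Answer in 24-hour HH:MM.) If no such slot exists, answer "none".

Oksana free within 10:00–18:00: 10:45–11:45, 12:30–15:45, 17:00–18:00.
Freya free within 10:00–18:00: 10:00–13:00, 14:00–18:00.
Oksana ∩ Freya: 10:45–11:45, 12:30–13:00, 14:00–15:45, 17:00–18:00.
Oksana ∩ Freya ∩ Ines: 10:45–11:45, 12:30–13:00, 14:00–14:30, 15:00–15:30, 17:00–18:00.
Oksana ∩ Freya ∩ Ines ∩ Bob: (none).
Restricted to 10:30–17:00: (none).
Windows ≥ 75 min: (none).

none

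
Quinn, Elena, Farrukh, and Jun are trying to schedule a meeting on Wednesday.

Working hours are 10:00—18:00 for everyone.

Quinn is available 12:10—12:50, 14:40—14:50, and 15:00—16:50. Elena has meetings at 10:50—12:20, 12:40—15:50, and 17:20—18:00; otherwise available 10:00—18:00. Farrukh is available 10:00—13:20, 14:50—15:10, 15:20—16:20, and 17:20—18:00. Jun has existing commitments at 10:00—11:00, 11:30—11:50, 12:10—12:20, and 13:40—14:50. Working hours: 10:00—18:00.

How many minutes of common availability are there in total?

50 minutes

Elena free within 10:00–18:00: 10:00–10:50, 12:20–12:40, 15:50–17:20.
Jun free within 10:00–18:00: 11:00–11:30, 11:50–12:10, 12:20–13:40, 14:50–18:00.
Quinn ∩ Elena: 12:20–12:40, 15:50–16:50.
Quinn ∩ Elena ∩ Farrukh: 12:20–12:40, 15:50–16:20.
Quinn ∩ Elena ∩ Farrukh ∩ Jun: 12:20–12:40, 15:50–16:20.
Total common minutes: 20 + 30 = 50.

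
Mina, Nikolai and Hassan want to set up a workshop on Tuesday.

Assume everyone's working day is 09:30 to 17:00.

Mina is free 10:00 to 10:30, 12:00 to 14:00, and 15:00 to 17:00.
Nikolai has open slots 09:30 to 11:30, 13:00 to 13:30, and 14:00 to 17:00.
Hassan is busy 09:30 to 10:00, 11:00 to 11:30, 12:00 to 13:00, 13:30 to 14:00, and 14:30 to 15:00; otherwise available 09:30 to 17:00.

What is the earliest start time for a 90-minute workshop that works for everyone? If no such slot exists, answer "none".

Hassan free within 09:30–17:00: 10:00–11:00, 11:30–12:00, 13:00–13:30, 14:00–14:30, 15:00–17:00.
Mina ∩ Nikolai: 10:00–10:30, 13:00–13:30, 15:00–17:00.
Mina ∩ Nikolai ∩ Hassan: 10:00–10:30, 13:00–13:30, 15:00–17:00.
Windows ≥ 90 min: 15:00–17:00.
Earliest such window starts at 15:00.

15:00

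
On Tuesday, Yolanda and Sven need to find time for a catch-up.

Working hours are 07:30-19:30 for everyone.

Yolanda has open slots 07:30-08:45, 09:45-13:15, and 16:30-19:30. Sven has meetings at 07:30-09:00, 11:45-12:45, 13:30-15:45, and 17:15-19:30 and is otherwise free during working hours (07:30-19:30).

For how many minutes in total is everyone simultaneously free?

195 minutes

Sven free within 07:30–19:30: 09:00–11:45, 12:45–13:30, 15:45–17:15.
Yolanda ∩ Sven: 09:45–11:45, 12:45–13:15, 16:30–17:15.
Total common minutes: 120 + 30 + 45 = 195.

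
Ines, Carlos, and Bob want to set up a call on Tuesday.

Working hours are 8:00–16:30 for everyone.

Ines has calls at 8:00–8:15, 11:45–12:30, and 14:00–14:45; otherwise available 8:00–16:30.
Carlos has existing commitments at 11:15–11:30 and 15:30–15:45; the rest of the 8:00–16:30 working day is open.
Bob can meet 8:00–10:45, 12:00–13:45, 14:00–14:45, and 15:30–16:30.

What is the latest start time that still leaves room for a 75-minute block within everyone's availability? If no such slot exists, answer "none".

12:30

Ines free within 08:00–16:30: 08:15–11:45, 12:30–14:00, 14:45–16:30.
Carlos free within 08:00–16:30: 08:00–11:15, 11:30–15:30, 15:45–16:30.
Ines ∩ Carlos: 08:15–11:15, 11:30–11:45, 12:30–14:00, 14:45–15:30, 15:45–16:30.
Ines ∩ Carlos ∩ Bob: 08:15–10:45, 12:30–13:45, 15:45–16:30.
Windows ≥ 75 min: 08:15–10:45, 12:30–13:45.
Latest start in the last window 12:30–13:45 is 13:45 − 75 min = 12:30.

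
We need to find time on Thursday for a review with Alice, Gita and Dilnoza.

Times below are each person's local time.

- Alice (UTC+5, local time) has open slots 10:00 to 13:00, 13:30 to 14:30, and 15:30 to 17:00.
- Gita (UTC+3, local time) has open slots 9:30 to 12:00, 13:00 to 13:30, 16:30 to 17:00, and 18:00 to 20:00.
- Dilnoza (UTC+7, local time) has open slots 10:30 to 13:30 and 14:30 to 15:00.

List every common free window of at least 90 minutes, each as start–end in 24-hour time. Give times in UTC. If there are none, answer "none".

none

Alice → UTC: 05:00–08:00, 08:30–09:30, 10:30–12:00.
Gita → UTC: 06:30–09:00, 10:00–10:30, 13:30–14:00, 15:00–17:00.
Dilnoza → UTC: 03:30–06:30, 07:30–08:00.
Alice ∩ Gita: 06:30–08:00, 08:30–09:00.
Alice ∩ Gita ∩ Dilnoza: 07:30–08:00.
Windows ≥ 90 min: (none).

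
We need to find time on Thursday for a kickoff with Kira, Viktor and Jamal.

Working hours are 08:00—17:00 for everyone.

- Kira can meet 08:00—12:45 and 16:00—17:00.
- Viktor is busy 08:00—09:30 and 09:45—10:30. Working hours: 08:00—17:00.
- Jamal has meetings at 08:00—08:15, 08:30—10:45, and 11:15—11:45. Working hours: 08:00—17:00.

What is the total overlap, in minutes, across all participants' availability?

Viktor free within 08:00–17:00: 09:30–09:45, 10:30–17:00.
Jamal free within 08:00–17:00: 08:15–08:30, 10:45–11:15, 11:45–17:00.
Kira ∩ Viktor: 09:30–09:45, 10:30–12:45, 16:00–17:00.
Kira ∩ Viktor ∩ Jamal: 10:45–11:15, 11:45–12:45, 16:00–17:00.
Total common minutes: 30 + 60 + 60 = 150.

150 minutes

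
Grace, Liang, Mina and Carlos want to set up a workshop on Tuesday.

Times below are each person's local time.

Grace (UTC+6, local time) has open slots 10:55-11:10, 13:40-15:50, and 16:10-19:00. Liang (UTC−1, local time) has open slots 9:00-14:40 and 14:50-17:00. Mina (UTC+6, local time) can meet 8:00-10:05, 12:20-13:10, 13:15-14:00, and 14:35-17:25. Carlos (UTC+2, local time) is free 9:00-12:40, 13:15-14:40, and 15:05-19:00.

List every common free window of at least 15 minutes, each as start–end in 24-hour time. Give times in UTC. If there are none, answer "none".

Grace → UTC: 04:55–05:10, 07:40–09:50, 10:10–13:00.
Liang → UTC: 10:00–15:40, 15:50–18:00.
Mina → UTC: 02:00–04:05, 06:20–07:10, 07:15–08:00, 08:35–11:25.
Carlos → UTC: 07:00–10:40, 11:15–12:40, 13:05–17:00.
Grace ∩ Liang: 10:10–13:00.
Grace ∩ Liang ∩ Mina: 10:10–11:25.
Grace ∩ Liang ∩ Mina ∩ Carlos: 10:10–10:40, 11:15–11:25.
Windows ≥ 15 min: 10:10–10:40.

10:10–10:40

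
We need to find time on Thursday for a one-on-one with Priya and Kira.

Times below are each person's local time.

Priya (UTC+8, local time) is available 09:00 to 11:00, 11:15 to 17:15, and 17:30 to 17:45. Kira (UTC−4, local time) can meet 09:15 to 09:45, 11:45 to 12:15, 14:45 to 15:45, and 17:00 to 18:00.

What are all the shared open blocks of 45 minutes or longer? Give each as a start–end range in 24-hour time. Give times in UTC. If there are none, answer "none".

none

Priya → UTC: 01:00–03:00, 03:15–09:15, 09:30–09:45.
Kira → UTC: 13:15–13:45, 15:45–16:15, 18:45–19:45, 21:00–22:00.
Priya ∩ Kira: (none).
Windows ≥ 45 min: (none).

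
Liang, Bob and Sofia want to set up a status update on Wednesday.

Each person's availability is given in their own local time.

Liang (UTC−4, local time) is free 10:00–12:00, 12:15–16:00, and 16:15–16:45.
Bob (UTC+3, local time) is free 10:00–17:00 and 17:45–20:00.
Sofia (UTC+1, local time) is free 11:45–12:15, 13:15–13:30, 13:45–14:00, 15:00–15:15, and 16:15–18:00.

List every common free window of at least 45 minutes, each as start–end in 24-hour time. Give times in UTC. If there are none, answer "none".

15:15–16:00, 16:15–17:00

Liang → UTC: 14:00–16:00, 16:15–20:00, 20:15–20:45.
Bob → UTC: 07:00–14:00, 14:45–17:00.
Sofia → UTC: 10:45–11:15, 12:15–12:30, 12:45–13:00, 14:00–14:15, 15:15–17:00.
Liang ∩ Bob: 14:45–16:00, 16:15–17:00.
Liang ∩ Bob ∩ Sofia: 15:15–16:00, 16:15–17:00.
Windows ≥ 45 min: 15:15–16:00, 16:15–17:00.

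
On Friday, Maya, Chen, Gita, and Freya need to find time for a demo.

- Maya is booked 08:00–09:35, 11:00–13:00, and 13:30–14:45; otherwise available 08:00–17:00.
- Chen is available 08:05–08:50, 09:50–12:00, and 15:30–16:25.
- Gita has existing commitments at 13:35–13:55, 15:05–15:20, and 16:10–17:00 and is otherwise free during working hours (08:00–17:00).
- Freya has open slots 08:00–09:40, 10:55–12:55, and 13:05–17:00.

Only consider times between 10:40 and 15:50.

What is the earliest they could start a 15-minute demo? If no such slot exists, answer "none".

Maya free within 08:00–17:00: 09:35–11:00, 13:00–13:30, 14:45–17:00.
Gita free within 08:00–17:00: 08:00–13:35, 13:55–15:05, 15:20–16:10.
Maya ∩ Chen: 09:50–11:00, 15:30–16:25.
Maya ∩ Chen ∩ Gita: 09:50–11:00, 15:30–16:10.
Maya ∩ Chen ∩ Gita ∩ Freya: 10:55–11:00, 15:30–16:10.
Restricted to 10:40–15:50: 10:55–11:00, 15:30–15:50.
Windows ≥ 15 min: 15:30–15:50.
Earliest such window starts at 15:30.

15:30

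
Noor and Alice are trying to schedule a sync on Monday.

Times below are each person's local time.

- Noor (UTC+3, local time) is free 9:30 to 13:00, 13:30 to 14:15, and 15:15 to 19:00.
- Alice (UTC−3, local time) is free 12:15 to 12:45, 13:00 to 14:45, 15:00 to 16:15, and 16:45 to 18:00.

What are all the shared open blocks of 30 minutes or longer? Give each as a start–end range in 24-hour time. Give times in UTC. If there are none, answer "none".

15:15–15:45

Noor → UTC: 06:30–10:00, 10:30–11:15, 12:15–16:00.
Alice → UTC: 15:15–15:45, 16:00–17:45, 18:00–19:15, 19:45–21:00.
Noor ∩ Alice: 15:15–15:45.
Windows ≥ 30 min: 15:15–15:45.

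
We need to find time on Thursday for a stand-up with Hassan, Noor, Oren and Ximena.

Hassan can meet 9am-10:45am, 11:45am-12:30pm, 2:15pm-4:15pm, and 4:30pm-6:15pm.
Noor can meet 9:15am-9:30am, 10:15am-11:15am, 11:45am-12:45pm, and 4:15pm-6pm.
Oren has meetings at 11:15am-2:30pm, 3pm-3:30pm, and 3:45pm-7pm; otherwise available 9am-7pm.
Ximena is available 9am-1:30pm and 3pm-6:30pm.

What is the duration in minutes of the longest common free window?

Oren free within 09:00–19:00: 09:00–11:15, 14:30–15:00, 15:30–15:45.
Hassan ∩ Noor: 09:15–09:30, 10:15–10:45, 11:45–12:30, 16:30–18:00.
Hassan ∩ Noor ∩ Oren: 09:15–09:30, 10:15–10:45.
Hassan ∩ Noor ∩ Oren ∩ Ximena: 09:15–09:30, 10:15–10:45.
Common window lengths: 15, 30 min; longest is 30.

30 minutes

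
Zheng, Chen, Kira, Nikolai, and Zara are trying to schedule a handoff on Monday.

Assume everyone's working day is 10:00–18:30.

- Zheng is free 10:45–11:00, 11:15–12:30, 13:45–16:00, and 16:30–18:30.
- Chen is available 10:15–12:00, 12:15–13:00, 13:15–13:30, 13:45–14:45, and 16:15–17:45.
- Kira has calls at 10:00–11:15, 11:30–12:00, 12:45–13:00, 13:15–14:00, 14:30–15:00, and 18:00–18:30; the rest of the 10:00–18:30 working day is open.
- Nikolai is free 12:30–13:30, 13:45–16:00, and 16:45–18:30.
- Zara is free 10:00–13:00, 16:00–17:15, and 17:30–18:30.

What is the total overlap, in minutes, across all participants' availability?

45 minutes

Kira free within 10:00–18:30: 11:15–11:30, 12:00–12:45, 13:00–13:15, 14:00–14:30, 15:00–18:00.
Zheng ∩ Chen: 10:45–11:00, 11:15–12:00, 12:15–12:30, 13:45–14:45, 16:30–17:45.
Zheng ∩ Chen ∩ Kira: 11:15–11:30, 12:15–12:30, 14:00–14:30, 16:30–17:45.
Zheng ∩ Chen ∩ Kira ∩ Nikolai: 14:00–14:30, 16:45–17:45.
Zheng ∩ Chen ∩ Kira ∩ Nikolai ∩ Zara: 16:45–17:15, 17:30–17:45.
Total common minutes: 30 + 15 = 45.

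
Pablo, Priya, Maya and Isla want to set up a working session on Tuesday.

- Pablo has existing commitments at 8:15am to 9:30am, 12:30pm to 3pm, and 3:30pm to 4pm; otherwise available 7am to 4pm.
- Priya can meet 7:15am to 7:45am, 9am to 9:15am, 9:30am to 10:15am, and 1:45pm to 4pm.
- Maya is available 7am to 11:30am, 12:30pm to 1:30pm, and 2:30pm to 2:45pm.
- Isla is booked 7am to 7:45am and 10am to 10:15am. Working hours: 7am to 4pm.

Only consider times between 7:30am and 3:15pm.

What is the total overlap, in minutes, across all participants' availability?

30 minutes

Pablo free within 07:00–16:00: 07:00–08:15, 09:30–12:30, 15:00–15:30.
Isla free within 07:00–16:00: 07:45–10:00, 10:15–16:00.
Pablo ∩ Priya: 07:15–07:45, 09:30–10:15, 15:00–15:30.
Pablo ∩ Priya ∩ Maya: 07:15–07:45, 09:30–10:15.
Pablo ∩ Priya ∩ Maya ∩ Isla: 09:30–10:00.
Restricted to 07:30–15:15: 09:30–10:00.
Total common minutes: 30.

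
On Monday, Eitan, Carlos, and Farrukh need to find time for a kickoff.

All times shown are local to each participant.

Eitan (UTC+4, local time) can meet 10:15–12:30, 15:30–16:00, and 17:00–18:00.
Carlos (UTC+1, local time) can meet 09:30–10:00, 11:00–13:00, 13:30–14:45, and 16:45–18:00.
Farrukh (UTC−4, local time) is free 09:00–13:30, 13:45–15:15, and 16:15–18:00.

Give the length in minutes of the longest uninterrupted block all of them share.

Eitan → UTC: 06:15–08:30, 11:30–12:00, 13:00–14:00.
Carlos → UTC: 08:30–09:00, 10:00–12:00, 12:30–13:45, 15:45–17:00.
Farrukh → UTC: 13:00–17:30, 17:45–19:15, 20:15–22:00.
Eitan ∩ Carlos: 11:30–12:00, 13:00–13:45.
Eitan ∩ Carlos ∩ Farrukh: 13:00–13:45.
Single common window of 45 minutes.

45 minutes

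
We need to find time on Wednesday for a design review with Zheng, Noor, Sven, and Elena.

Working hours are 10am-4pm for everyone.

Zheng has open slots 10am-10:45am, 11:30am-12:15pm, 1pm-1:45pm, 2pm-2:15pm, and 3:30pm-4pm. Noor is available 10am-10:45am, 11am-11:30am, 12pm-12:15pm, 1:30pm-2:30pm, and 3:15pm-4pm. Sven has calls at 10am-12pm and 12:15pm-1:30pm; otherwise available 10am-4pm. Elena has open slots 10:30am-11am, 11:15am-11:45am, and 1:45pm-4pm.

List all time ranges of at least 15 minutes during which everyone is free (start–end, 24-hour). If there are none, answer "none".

Sven free within 10:00–16:00: 12:00–12:15, 13:30–16:00.
Zheng ∩ Noor: 10:00–10:45, 12:00–12:15, 13:30–13:45, 14:00–14:15, 15:30–16:00.
Zheng ∩ Noor ∩ Sven: 12:00–12:15, 13:30–13:45, 14:00–14:15, 15:30–16:00.
Zheng ∩ Noor ∩ Sven ∩ Elena: 14:00–14:15, 15:30–16:00.
Windows ≥ 15 min: 14:00–14:15, 15:30–16:00.

14:00–14:15, 15:30–16:00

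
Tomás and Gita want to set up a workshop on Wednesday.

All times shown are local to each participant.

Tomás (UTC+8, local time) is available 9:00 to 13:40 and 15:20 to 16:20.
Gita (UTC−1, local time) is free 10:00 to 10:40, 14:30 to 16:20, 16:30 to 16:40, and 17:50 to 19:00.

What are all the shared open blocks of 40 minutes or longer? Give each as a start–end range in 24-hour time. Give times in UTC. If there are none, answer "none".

none

Tomás → UTC: 01:00–05:40, 07:20–08:20.
Gita → UTC: 11:00–11:40, 15:30–17:20, 17:30–17:40, 18:50–20:00.
Tomás ∩ Gita: (none).
Windows ≥ 40 min: (none).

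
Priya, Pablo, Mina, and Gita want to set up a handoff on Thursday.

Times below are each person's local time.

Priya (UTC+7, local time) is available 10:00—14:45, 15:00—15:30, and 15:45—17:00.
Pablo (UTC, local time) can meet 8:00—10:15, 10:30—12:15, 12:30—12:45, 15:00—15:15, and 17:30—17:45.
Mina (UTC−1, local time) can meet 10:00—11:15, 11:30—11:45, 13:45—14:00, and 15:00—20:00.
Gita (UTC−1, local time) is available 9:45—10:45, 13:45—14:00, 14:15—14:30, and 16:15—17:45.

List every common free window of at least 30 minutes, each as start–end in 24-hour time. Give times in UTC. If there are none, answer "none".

none

Priya → UTC: 03:00–07:45, 08:00–08:30, 08:45–10:00.
Pablo → UTC: 08:00–10:15, 10:30–12:15, 12:30–12:45, 15:00–15:15, 17:30–17:45.
Mina → UTC: 11:00–12:15, 12:30–12:45, 14:45–15:00, 16:00–21:00.
Gita → UTC: 10:45–11:45, 14:45–15:00, 15:15–15:30, 17:15–18:45.
Priya ∩ Pablo: 08:00–08:30, 08:45–10:00.
Priya ∩ Pablo ∩ Mina: (none).
Priya ∩ Pablo ∩ Mina ∩ Gita: (none).
Windows ≥ 30 min: (none).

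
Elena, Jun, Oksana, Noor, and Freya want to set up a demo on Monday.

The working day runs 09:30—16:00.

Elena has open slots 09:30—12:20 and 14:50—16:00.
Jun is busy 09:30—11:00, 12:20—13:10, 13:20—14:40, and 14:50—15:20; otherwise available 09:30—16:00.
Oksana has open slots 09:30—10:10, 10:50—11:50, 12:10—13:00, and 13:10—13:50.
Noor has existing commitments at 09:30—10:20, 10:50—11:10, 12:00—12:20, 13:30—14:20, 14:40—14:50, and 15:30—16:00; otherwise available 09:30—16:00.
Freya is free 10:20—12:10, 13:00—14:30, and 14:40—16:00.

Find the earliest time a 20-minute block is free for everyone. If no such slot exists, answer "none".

11:10

Jun free within 09:30–16:00: 11:00–12:20, 13:10–13:20, 14:40–14:50, 15:20–16:00.
Noor free within 09:30–16:00: 10:20–10:50, 11:10–12:00, 12:20–13:30, 14:20–14:40, 14:50–15:30.
Elena ∩ Jun: 11:00–12:20, 15:20–16:00.
Elena ∩ Jun ∩ Oksana: 11:00–11:50, 12:10–12:20.
Elena ∩ Jun ∩ Oksana ∩ Noor: 11:10–11:50.
Elena ∩ Jun ∩ Oksana ∩ Noor ∩ Freya: 11:10–11:50.
Windows ≥ 20 min: 11:10–11:50.
Earliest such window starts at 11:10.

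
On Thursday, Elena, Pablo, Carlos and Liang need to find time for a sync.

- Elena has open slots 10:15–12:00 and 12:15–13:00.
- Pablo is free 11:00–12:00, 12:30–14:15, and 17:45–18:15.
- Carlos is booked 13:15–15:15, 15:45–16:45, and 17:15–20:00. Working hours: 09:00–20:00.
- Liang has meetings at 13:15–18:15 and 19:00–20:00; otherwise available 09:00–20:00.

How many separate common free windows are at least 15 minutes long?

Carlos free within 09:00–20:00: 09:00–13:15, 15:15–15:45, 16:45–17:15.
Liang free within 09:00–20:00: 09:00–13:15, 18:15–19:00.
Elena ∩ Pablo: 11:00–12:00, 12:30–13:00.
Elena ∩ Pablo ∩ Carlos: 11:00–12:00, 12:30–13:00.
Elena ∩ Pablo ∩ Carlos ∩ Liang: 11:00–12:00, 12:30–13:00.
Windows ≥ 15 min: 11:00–12:00, 12:30–13:00.
That's 2 windows.

2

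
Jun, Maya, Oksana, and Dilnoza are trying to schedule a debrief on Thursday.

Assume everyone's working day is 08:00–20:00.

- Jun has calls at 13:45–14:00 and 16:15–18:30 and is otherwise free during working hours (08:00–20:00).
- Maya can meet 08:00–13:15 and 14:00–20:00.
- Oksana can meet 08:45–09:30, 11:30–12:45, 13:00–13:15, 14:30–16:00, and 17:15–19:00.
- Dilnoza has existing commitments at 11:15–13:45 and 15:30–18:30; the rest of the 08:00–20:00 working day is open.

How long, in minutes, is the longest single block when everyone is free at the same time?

60 minutes

Jun free within 08:00–20:00: 08:00–13:45, 14:00–16:15, 18:30–20:00.
Dilnoza free within 08:00–20:00: 08:00–11:15, 13:45–15:30, 18:30–20:00.
Jun ∩ Maya: 08:00–13:15, 14:00–16:15, 18:30–20:00.
Jun ∩ Maya ∩ Oksana: 08:45–09:30, 11:30–12:45, 13:00–13:15, 14:30–16:00, 18:30–19:00.
Jun ∩ Maya ∩ Oksana ∩ Dilnoza: 08:45–09:30, 14:30–15:30, 18:30–19:00.
Common window lengths: 45, 60, 30 min; longest is 60.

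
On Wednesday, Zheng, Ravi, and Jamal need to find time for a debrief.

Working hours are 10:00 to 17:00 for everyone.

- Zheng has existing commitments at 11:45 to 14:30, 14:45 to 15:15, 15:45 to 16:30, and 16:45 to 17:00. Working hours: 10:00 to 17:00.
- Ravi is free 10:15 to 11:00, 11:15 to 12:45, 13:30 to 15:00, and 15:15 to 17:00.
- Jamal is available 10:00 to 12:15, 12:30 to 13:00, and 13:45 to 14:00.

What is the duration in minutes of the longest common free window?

45 minutes

Zheng free within 10:00–17:00: 10:00–11:45, 14:30–14:45, 15:15–15:45, 16:30–16:45.
Zheng ∩ Ravi: 10:15–11:00, 11:15–11:45, 14:30–14:45, 15:15–15:45, 16:30–16:45.
Zheng ∩ Ravi ∩ Jamal: 10:15–11:00, 11:15–11:45.
Common window lengths: 45, 30 min; longest is 45.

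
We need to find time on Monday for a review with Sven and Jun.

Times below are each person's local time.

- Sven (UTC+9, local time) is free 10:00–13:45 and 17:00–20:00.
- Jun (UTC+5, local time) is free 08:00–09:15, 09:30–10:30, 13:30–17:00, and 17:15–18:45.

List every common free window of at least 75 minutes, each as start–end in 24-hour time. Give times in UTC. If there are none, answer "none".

03:00–04:15, 08:30–11:00

Sven → UTC: 01:00–04:45, 08:00–11:00.
Jun → UTC: 03:00–04:15, 04:30–05:30, 08:30–12:00, 12:15–13:45.
Sven ∩ Jun: 03:00–04:15, 04:30–04:45, 08:30–11:00.
Windows ≥ 75 min: 03:00–04:15, 08:30–11:00.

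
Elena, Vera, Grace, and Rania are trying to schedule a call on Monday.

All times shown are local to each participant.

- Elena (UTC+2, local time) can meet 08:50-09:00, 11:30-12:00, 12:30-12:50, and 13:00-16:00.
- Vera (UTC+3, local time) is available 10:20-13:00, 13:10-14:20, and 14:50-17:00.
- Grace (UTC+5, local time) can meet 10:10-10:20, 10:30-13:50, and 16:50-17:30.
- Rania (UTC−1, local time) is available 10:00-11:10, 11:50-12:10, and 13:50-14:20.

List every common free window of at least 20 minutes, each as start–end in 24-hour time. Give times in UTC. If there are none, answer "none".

Elena → UTC: 06:50–07:00, 09:30–10:00, 10:30–10:50, 11:00–14:00.
Vera → UTC: 07:20–10:00, 10:10–11:20, 11:50–14:00.
Grace → UTC: 05:10–05:20, 05:30–08:50, 11:50–12:30.
Rania → UTC: 11:00–12:10, 12:50–13:10, 14:50–15:20.
Elena ∩ Vera: 09:30–10:00, 10:30–10:50, 11:00–11:20, 11:50–14:00.
Elena ∩ Vera ∩ Grace: 11:50–12:30.
Elena ∩ Vera ∩ Grace ∩ Rania: 11:50–12:10.
Windows ≥ 20 min: 11:50–12:10.

11:50–12:10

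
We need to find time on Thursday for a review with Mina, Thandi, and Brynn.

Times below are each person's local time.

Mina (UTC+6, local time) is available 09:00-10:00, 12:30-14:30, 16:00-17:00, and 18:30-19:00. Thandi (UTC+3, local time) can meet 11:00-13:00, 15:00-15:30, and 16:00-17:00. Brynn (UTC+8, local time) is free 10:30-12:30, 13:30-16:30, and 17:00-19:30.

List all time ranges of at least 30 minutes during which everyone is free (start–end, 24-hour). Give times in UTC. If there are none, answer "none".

Mina → UTC: 03:00–04:00, 06:30–08:30, 10:00–11:00, 12:30–13:00.
Thandi → UTC: 08:00–10:00, 12:00–12:30, 13:00–14:00.
Brynn → UTC: 02:30–04:30, 05:30–08:30, 09:00–11:30.
Mina ∩ Thandi: 08:00–08:30.
Mina ∩ Thandi ∩ Brynn: 08:00–08:30.
Windows ≥ 30 min: 08:00–08:30.

08:00–08:30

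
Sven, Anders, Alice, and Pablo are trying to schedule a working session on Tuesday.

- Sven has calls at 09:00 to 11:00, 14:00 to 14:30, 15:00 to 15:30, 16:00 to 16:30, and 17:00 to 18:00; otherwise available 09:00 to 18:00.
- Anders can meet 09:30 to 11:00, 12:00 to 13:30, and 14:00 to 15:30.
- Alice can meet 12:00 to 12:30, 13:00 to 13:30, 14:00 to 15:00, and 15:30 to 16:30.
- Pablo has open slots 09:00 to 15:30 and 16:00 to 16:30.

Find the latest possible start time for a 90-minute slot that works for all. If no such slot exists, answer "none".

Sven free within 09:00–18:00: 11:00–14:00, 14:30–15:00, 15:30–16:00, 16:30–17:00.
Sven ∩ Anders: 12:00–13:30, 14:30–15:00.
Sven ∩ Anders ∩ Alice: 12:00–12:30, 13:00–13:30, 14:30–15:00.
Sven ∩ Anders ∩ Alice ∩ Pablo: 12:00–12:30, 13:00–13:30, 14:30–15:00.
Windows ≥ 90 min: (none).

none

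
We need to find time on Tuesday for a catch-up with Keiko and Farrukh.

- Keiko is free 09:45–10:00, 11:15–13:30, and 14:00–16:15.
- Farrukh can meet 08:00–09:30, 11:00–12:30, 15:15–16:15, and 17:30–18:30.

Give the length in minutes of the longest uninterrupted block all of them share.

75 minutes

Keiko ∩ Farrukh: 11:15–12:30, 15:15–16:15.
Common window lengths: 75, 60 min; longest is 75.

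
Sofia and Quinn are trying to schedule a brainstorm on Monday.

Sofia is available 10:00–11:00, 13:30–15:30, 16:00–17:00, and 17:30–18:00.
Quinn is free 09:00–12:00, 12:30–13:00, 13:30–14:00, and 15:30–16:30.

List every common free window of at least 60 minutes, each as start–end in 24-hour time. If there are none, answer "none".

10:00–11:00

Sofia ∩ Quinn: 10:00–11:00, 13:30–14:00, 16:00–16:30.
Windows ≥ 60 min: 10:00–11:00.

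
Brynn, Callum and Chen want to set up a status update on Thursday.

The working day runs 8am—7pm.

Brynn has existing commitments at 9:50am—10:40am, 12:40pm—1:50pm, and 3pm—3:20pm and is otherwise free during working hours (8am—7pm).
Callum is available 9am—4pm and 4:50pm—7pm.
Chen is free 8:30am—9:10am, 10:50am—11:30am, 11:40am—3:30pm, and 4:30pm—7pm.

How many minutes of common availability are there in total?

Brynn free within 08:00–19:00: 08:00–09:50, 10:40–12:40, 13:50–15:00, 15:20–19:00.
Brynn ∩ Callum: 09:00–09:50, 10:40–12:40, 13:50–15:00, 15:20–16:00, 16:50–19:00.
Brynn ∩ Callum ∩ Chen: 09:00–09:10, 10:50–11:30, 11:40–12:40, 13:50–15:00, 15:20–15:30, 16:50–19:00.
Total common minutes: 10 + 40 + 60 + 70 + 10 + 130 = 320.

320 minutes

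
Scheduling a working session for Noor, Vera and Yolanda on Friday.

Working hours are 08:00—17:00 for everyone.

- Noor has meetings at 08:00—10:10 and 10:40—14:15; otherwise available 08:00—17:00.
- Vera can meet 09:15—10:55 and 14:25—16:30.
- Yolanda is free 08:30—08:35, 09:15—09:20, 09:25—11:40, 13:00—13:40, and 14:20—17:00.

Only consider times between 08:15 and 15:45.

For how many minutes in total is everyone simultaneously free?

110 minutes

Noor free within 08:00–17:00: 10:10–10:40, 14:15–17:00.
Noor ∩ Vera: 10:10–10:40, 14:25–16:30.
Noor ∩ Vera ∩ Yolanda: 10:10–10:40, 14:25–16:30.
Restricted to 08:15–15:45: 10:10–10:40, 14:25–15:45.
Total common minutes: 30 + 80 = 110.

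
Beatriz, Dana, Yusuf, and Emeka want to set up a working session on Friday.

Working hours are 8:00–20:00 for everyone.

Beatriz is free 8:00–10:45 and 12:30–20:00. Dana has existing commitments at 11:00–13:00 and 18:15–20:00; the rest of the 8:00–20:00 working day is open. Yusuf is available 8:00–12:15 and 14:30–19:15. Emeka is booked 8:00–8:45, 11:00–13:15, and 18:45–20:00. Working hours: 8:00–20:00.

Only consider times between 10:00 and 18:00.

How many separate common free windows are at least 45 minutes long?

Dana free within 08:00–20:00: 08:00–11:00, 13:00–18:15.
Emeka free within 08:00–20:00: 08:45–11:00, 13:15–18:45.
Beatriz ∩ Dana: 08:00–10:45, 13:00–18:15.
Beatriz ∩ Dana ∩ Yusuf: 08:00–10:45, 14:30–18:15.
Beatriz ∩ Dana ∩ Yusuf ∩ Emeka: 08:45–10:45, 14:30–18:15.
Restricted to 10:00–18:00: 10:00–10:45, 14:30–18:00.
Windows ≥ 45 min: 10:00–10:45, 14:30–18:00.
That's 2 windows.

2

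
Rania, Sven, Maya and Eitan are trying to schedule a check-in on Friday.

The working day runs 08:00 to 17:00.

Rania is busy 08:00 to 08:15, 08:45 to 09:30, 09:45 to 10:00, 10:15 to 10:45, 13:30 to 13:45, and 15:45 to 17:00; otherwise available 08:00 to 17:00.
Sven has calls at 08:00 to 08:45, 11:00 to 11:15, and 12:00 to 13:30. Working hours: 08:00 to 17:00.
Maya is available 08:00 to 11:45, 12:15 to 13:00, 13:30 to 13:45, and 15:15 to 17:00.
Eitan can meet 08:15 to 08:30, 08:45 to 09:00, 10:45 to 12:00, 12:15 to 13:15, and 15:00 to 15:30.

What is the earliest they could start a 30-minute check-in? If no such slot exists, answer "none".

Rania free within 08:00–17:00: 08:15–08:45, 09:30–09:45, 10:00–10:15, 10:45–13:30, 13:45–15:45.
Sven free within 08:00–17:00: 08:45–11:00, 11:15–12:00, 13:30–17:00.
Rania ∩ Sven: 09:30–09:45, 10:00–10:15, 10:45–11:00, 11:15–12:00, 13:45–15:45.
Rania ∩ Sven ∩ Maya: 09:30–09:45, 10:00–10:15, 10:45–11:00, 11:15–11:45, 15:15–15:45.
Rania ∩ Sven ∩ Maya ∩ Eitan: 10:45–11:00, 11:15–11:45, 15:15–15:30.
Windows ≥ 30 min: 11:15–11:45.
Earliest such window starts at 11:15.

11:15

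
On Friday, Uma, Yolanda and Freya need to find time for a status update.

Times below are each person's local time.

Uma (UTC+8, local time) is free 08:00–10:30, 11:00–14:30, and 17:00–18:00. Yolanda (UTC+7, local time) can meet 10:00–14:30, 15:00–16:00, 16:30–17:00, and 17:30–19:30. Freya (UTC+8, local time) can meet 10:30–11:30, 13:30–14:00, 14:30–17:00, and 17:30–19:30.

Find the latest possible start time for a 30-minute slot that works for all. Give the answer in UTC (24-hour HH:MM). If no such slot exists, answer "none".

Uma → UTC: 00:00–02:30, 03:00–06:30, 09:00–10:00.
Yolanda → UTC: 03:00–07:30, 08:00–09:00, 09:30–10:00, 10:30–12:30.
Freya → UTC: 02:30–03:30, 05:30–06:00, 06:30–09:00, 09:30–11:30.
Uma ∩ Yolanda: 03:00–06:30, 09:30–10:00.
Uma ∩ Yolanda ∩ Freya: 03:00–03:30, 05:30–06:00, 09:30–10:00.
Windows ≥ 30 min: 03:00–03:30, 05:30–06:00, 09:30–10:00.
Latest start in the last window 09:30–10:00 is 10:00 − 30 min = 09:30.

09:30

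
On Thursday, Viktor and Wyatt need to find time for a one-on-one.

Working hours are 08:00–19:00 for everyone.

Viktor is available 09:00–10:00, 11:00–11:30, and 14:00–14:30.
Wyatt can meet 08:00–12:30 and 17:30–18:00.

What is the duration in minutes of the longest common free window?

Viktor ∩ Wyatt: 09:00–10:00, 11:00–11:30.
Common window lengths: 60, 30 min; longest is 60.

60 minutes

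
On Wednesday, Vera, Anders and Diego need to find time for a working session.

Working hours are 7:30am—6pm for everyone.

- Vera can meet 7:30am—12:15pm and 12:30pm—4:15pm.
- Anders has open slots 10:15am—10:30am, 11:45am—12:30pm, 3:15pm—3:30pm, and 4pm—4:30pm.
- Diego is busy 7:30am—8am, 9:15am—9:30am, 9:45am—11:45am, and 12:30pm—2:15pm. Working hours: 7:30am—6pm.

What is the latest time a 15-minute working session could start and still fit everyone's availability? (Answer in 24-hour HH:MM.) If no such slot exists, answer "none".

16:00

Diego free within 07:30–18:00: 08:00–09:15, 09:30–09:45, 11:45–12:30, 14:15–18:00.
Vera ∩ Anders: 10:15–10:30, 11:45–12:15, 15:15–15:30, 16:00–16:15.
Vera ∩ Anders ∩ Diego: 11:45–12:15, 15:15–15:30, 16:00–16:15.
Windows ≥ 15 min: 11:45–12:15, 15:15–15:30, 16:00–16:15.
Latest start in the last window 16:00–16:15 is 16:15 − 15 min = 16:00.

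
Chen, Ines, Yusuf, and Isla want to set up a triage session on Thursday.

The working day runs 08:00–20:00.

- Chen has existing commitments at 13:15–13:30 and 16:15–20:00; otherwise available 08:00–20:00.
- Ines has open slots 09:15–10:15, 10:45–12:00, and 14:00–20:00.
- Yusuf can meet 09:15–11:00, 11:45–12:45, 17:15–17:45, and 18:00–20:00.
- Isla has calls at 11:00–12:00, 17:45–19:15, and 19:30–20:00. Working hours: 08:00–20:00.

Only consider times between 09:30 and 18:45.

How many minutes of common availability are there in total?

60 minutes

Chen free within 08:00–20:00: 08:00–13:15, 13:30–16:15.
Isla free within 08:00–20:00: 08:00–11:00, 12:00–17:45, 19:15–19:30.
Chen ∩ Ines: 09:15–10:15, 10:45–12:00, 14:00–16:15.
Chen ∩ Ines ∩ Yusuf: 09:15–10:15, 10:45–11:00, 11:45–12:00.
Chen ∩ Ines ∩ Yusuf ∩ Isla: 09:15–10:15, 10:45–11:00.
Restricted to 09:30–18:45: 09:30–10:15, 10:45–11:00.
Total common minutes: 45 + 15 = 60.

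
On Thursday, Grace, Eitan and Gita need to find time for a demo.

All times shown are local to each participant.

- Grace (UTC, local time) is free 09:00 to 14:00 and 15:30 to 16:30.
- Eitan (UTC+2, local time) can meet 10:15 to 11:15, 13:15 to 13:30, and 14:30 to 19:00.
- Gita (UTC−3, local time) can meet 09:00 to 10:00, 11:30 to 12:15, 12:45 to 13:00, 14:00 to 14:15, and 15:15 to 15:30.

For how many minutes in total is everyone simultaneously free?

45 minutes

Grace → UTC: 09:00–14:00, 15:30–16:30.
Eitan → UTC: 08:15–09:15, 11:15–11:30, 12:30–17:00.
Gita → UTC: 12:00–13:00, 14:30–15:15, 15:45–16:00, 17:00–17:15, 18:15–18:30.
Grace ∩ Eitan: 09:00–09:15, 11:15–11:30, 12:30–14:00, 15:30–16:30.
Grace ∩ Eitan ∩ Gita: 12:30–13:00, 15:45–16:00.
Total common minutes: 30 + 15 = 45.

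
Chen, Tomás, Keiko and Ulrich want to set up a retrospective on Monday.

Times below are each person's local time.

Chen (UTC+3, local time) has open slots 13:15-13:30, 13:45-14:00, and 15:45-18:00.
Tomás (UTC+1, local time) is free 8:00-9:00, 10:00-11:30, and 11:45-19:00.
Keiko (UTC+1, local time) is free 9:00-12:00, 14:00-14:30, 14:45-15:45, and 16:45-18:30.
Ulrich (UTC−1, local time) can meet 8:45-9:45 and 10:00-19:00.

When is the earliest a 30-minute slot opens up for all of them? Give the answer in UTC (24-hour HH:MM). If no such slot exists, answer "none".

13:00

Chen → UTC: 10:15–10:30, 10:45–11:00, 12:45–15:00.
Tomás → UTC: 07:00–08:00, 09:00–10:30, 10:45–18:00.
Keiko → UTC: 08:00–11:00, 13:00–13:30, 13:45–14:45, 15:45–17:30.
Ulrich → UTC: 09:45–10:45, 11:00–20:00.
Chen ∩ Tomás: 10:15–10:30, 10:45–11:00, 12:45–15:00.
Chen ∩ Tomás ∩ Keiko: 10:15–10:30, 10:45–11:00, 13:00–13:30, 13:45–14:45.
Chen ∩ Tomás ∩ Keiko ∩ Ulrich: 10:15–10:30, 13:00–13:30, 13:45–14:45.
Windows ≥ 30 min: 13:00–13:30, 13:45–14:45.
Earliest such window starts at 13:00.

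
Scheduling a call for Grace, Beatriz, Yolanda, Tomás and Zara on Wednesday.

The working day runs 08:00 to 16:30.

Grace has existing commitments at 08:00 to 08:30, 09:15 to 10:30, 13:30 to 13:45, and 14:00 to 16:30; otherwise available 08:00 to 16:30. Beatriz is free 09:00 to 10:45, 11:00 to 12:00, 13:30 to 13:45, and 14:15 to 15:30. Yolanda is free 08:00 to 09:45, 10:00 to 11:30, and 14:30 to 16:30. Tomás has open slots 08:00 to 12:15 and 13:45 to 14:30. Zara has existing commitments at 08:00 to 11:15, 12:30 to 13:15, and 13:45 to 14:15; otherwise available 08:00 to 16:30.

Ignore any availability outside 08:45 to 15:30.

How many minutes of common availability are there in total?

Grace free within 08:00–16:30: 08:30–09:15, 10:30–13:30, 13:45–14:00.
Zara free within 08:00–16:30: 11:15–12:30, 13:15–13:45, 14:15–16:30.
Grace ∩ Beatriz: 09:00–09:15, 10:30–10:45, 11:00–12:00.
Grace ∩ Beatriz ∩ Yolanda: 09:00–09:15, 10:30–10:45, 11:00–11:30.
Grace ∩ Beatriz ∩ Yolanda ∩ Tomás: 09:00–09:15, 10:30–10:45, 11:00–11:30.
Grace ∩ Beatriz ∩ Yolanda ∩ Tomás ∩ Zara: 11:15–11:30.
Restricted to 08:45–15:30: 11:15–11:30.
Total common minutes: 15.

15 minutes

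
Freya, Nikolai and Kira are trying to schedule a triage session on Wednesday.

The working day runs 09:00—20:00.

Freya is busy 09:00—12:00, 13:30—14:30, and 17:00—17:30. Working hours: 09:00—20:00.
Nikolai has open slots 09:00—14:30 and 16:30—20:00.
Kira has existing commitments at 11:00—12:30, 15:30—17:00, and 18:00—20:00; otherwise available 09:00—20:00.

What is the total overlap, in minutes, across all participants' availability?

90 minutes

Freya free within 09:00–20:00: 12:00–13:30, 14:30–17:00, 17:30–20:00.
Kira free within 09:00–20:00: 09:00–11:00, 12:30–15:30, 17:00–18:00.
Freya ∩ Nikolai: 12:00–13:30, 16:30–17:00, 17:30–20:00.
Freya ∩ Nikolai ∩ Kira: 12:30–13:30, 17:30–18:00.
Total common minutes: 60 + 30 = 90.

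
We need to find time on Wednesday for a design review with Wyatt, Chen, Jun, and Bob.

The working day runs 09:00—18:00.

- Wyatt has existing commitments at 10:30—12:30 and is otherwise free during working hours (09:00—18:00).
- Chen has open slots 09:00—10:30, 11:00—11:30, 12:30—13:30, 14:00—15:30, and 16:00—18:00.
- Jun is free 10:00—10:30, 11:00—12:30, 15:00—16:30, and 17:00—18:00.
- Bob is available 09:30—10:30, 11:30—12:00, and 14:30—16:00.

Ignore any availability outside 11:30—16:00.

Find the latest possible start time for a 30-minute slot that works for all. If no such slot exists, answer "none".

Wyatt free within 09:00–18:00: 09:00–10:30, 12:30–18:00.
Wyatt ∩ Chen: 09:00–10:30, 12:30–13:30, 14:00–15:30, 16:00–18:00.
Wyatt ∩ Chen ∩ Jun: 10:00–10:30, 15:00–15:30, 16:00–16:30, 17:00–18:00.
Wyatt ∩ Chen ∩ Jun ∩ Bob: 10:00–10:30, 15:00–15:30.
Restricted to 11:30–16:00: 15:00–15:30.
Windows ≥ 30 min: 15:00–15:30.
Latest start in the last window 15:00–15:30 is 15:30 − 30 min = 15:00.

15:00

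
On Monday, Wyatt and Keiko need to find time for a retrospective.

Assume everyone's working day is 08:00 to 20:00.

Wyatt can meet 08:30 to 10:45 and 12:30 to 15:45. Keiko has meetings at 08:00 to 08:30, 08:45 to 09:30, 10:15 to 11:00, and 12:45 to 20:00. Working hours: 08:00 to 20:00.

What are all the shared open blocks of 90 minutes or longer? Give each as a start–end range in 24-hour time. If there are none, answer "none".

none

Keiko free within 08:00–20:00: 08:30–08:45, 09:30–10:15, 11:00–12:45.
Wyatt ∩ Keiko: 08:30–08:45, 09:30–10:15, 12:30–12:45.
Windows ≥ 90 min: (none).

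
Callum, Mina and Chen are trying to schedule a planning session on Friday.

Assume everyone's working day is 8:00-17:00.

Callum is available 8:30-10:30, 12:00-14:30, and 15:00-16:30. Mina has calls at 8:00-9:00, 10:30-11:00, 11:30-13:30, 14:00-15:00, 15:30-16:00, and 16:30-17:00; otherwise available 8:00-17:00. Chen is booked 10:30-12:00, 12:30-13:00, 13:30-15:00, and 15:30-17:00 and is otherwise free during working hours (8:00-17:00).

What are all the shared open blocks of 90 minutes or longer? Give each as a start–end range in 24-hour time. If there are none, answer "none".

09:00–10:30

Mina free within 08:00–17:00: 09:00–10:30, 11:00–11:30, 13:30–14:00, 15:00–15:30, 16:00–16:30.
Chen free within 08:00–17:00: 08:00–10:30, 12:00–12:30, 13:00–13:30, 15:00–15:30.
Callum ∩ Mina: 09:00–10:30, 13:30–14:00, 15:00–15:30, 16:00–16:30.
Callum ∩ Mina ∩ Chen: 09:00–10:30, 15:00–15:30.
Windows ≥ 90 min: 09:00–10:30.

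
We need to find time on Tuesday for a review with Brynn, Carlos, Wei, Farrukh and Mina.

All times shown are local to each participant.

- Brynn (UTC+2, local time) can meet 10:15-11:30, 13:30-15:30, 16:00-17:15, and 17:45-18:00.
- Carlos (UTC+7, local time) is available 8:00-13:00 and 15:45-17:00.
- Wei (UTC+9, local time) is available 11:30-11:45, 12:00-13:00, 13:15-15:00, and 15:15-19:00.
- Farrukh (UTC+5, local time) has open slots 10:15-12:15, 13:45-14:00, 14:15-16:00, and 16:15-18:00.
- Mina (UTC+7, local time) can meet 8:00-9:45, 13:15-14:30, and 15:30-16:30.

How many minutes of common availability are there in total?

30 minutes

Brynn → UTC: 08:15–09:30, 11:30–13:30, 14:00–15:15, 15:45–16:00.
Carlos → UTC: 01:00–06:00, 08:45–10:00.
Wei → UTC: 02:30–02:45, 03:00–04:00, 04:15–06:00, 06:15–10:00.
Farrukh → UTC: 05:15–07:15, 08:45–09:00, 09:15–11:00, 11:15–13:00.
Mina → UTC: 01:00–02:45, 06:15–07:30, 08:30–09:30.
Brynn ∩ Carlos: 08:45–09:30.
Brynn ∩ Carlos ∩ Wei: 08:45–09:30.
Brynn ∩ Carlos ∩ Wei ∩ Farrukh: 08:45–09:00, 09:15–09:30.
Brynn ∩ Carlos ∩ Wei ∩ Farrukh ∩ Mina: 08:45–09:00, 09:15–09:30.
Total common minutes: 15 + 15 = 30.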